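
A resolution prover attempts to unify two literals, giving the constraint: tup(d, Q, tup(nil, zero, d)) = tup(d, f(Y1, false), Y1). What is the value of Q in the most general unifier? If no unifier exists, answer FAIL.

f(tup(nil, zero, d), false)

Decompose tup/3: d = d,  Q = f(Y1, false),  tup(nil, zero, d) = Y1.
Delete trivial equation d = d.
Bind Q := f(Y1, false); no other remaining equation mentions Q.
Bind Y1 := tup(nil, zero, d). Substituting into the earlier binding gives Q := f(tup(nil, zero, d), false).
MGU = { Q := f(tup(nil, zero, d), false), Y1 := tup(nil, zero, d) }, so Q := f(tup(nil, zero, d), false).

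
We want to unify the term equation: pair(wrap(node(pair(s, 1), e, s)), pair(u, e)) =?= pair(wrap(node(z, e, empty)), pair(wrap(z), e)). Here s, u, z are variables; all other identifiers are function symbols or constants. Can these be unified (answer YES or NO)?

YES

Decompose pair/2: wrap(node(pair(s, 1), e, s)) =?= wrap(node(z, e, empty)),  pair(u, e) =?= pair(wrap(z), e).
Decompose wrap/1: node(pair(s, 1), e, s) =?= node(z, e, empty).
Decompose node/3: pair(s, 1) =?= z,  e =?= e,  s =?= empty.
Bind z := pair(s, 1); substituting into the one remaining equation that mentions z gives: pair(u, e) =?= pair(wrap(pair(s, 1)), e).
Delete trivial equation e =?= e.
Bind s := empty; substituting into the remaining equation gives: pair(u, e) =?= pair(wrap(pair(empty, 1)), e). Substituting into the earlier binding gives z := pair(empty, 1).
Decompose pair/2: u =?= wrap(pair(empty, 1)),  e =?= e.
Bind u := wrap(pair(empty, 1)); no other remaining equation mentions u.
Delete trivial equation e =?= e.
No equations remain and no clash or occurs-check failure arose, so a unifier exists.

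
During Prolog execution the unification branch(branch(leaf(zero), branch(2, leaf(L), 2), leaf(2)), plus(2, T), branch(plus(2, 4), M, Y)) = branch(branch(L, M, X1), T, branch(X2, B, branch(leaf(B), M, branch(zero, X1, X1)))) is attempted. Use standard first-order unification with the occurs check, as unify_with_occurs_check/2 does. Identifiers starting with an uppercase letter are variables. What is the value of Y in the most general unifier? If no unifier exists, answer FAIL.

Decompose branch/3: branch(leaf(zero), branch(2, leaf(L), 2), leaf(2)) = branch(L, M, X1),  plus(2, T) = T,  branch(plus(2, 4), M, Y) = branch(X2, B, branch(leaf(B), M, branch(zero, X1, X1))).
Decompose branch/3: leaf(zero) = L,  branch(2, leaf(L), 2) = M,  leaf(2) = X1.
Bind L := leaf(zero); substituting into the one remaining equation that mentions L gives: branch(2, leaf(leaf(zero)), 2) = M.
Bind M := branch(2, leaf(leaf(zero)), 2); substituting into the one remaining equation that mentions M gives: branch(plus(2, 4), branch(2, leaf(leaf(zero)), 2), Y) = branch(X2, B, branch(leaf(B), branch(2, leaf(leaf(zero)), 2), branch(zero, X1, X1))).
Bind X1 := leaf(2); substituting into the one remaining equation that mentions X1 gives: branch(plus(2, 4), branch(2, leaf(leaf(zero)), 2), Y) = branch(X2, B, branch(leaf(B), branch(2, leaf(leaf(zero)), 2), branch(zero, leaf(2), leaf(2)))).
Occurs check fails: T occurs in plus(2, T); the equation T = plus(2, T) has no finite solution.

FAIL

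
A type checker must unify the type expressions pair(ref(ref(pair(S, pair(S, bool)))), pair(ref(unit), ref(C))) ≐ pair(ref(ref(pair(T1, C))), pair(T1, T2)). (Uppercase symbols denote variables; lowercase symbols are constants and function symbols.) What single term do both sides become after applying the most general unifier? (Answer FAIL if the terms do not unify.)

Decompose pair/2: ref(ref(pair(S, pair(S, bool)))) ≐ ref(ref(pair(T1, C))),  pair(ref(unit), ref(C)) ≐ pair(T1, T2).
Decompose ref/1: ref(pair(S, pair(S, bool))) ≐ ref(pair(T1, C)).
Decompose ref/1: pair(S, pair(S, bool)) ≐ pair(T1, C).
Decompose pair/2: S ≐ T1,  pair(S, bool) ≐ C.
Bind S := T1; substituting into the one remaining equation that mentions S gives: pair(T1, bool) ≐ C.
Bind C := pair(T1, bool); substituting into the remaining equation gives: pair(ref(unit), ref(pair(T1, bool))) ≐ pair(T1, T2).
Decompose pair/2: ref(unit) ≐ T1,  ref(pair(T1, bool)) ≐ T2.
Bind T1 := ref(unit); substituting into the remaining equation gives: ref(pair(ref(unit), bool)) ≐ T2. Substituting into the earlier bindings gives S := ref(unit), C := pair(ref(unit), bool).
Bind T2 := ref(pair(ref(unit), bool)).
Applying the MGU to either side gives pair(ref(ref(pair(ref(unit), pair(ref(unit), bool)))), pair(ref(unit), ref(pair(ref(unit), bool)))).

pair(ref(ref(pair(ref(unit), pair(ref(unit), bool)))), pair(ref(unit), ref(pair(ref(unit), bool))))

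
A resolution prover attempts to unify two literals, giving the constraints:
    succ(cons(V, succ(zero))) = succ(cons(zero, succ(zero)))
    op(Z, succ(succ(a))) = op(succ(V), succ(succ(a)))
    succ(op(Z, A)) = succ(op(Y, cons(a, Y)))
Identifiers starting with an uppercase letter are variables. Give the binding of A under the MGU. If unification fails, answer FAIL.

cons(a, succ(zero))

Decompose succ/1: cons(V, succ(zero)) = cons(zero, succ(zero)).
Decompose cons/2: V = zero,  succ(zero) = succ(zero).
Bind V := zero; substituting into the one remaining equation that mentions V gives: op(Z, succ(succ(a))) = op(succ(zero), succ(succ(a))).
Delete trivial equation succ(zero) = succ(zero).
Decompose op/2: Z = succ(zero),  succ(succ(a)) = succ(succ(a)).
Bind Z := succ(zero); substituting into the one remaining equation that mentions Z gives: succ(op(succ(zero), A)) = succ(op(Y, cons(a, Y))).
Delete trivial equation succ(succ(a)) = succ(succ(a)).
Decompose succ/1: op(succ(zero), A) = op(Y, cons(a, Y)).
Decompose op/2: succ(zero) = Y,  A = cons(a, Y).
Bind Y := succ(zero); substituting into the remaining equation gives: A = cons(a, succ(zero)).
Bind A := cons(a, succ(zero)).
MGU = { V := zero, Z := succ(zero), Y := succ(zero), A := cons(a, succ(zero)) }, so A := cons(a, succ(zero)).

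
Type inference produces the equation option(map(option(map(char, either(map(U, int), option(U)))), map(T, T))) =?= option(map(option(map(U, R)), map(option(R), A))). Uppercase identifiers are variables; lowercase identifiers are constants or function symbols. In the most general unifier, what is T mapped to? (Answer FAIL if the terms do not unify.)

Decompose option/1: map(option(map(char, either(map(U, int), option(U)))), map(T, T)) =?= map(option(map(U, R)), map(option(R), A)).
Decompose map/2: option(map(char, either(map(U, int), option(U)))) =?= option(map(U, R)),  map(T, T) =?= map(option(R), A).
Decompose option/1: map(char, either(map(U, int), option(U))) =?= map(U, R).
Decompose map/2: char =?= U,  either(map(U, int), option(U)) =?= R.
Bind U := char; substituting into the one remaining equation that mentions U gives: either(map(char, int), option(char)) =?= R.
Bind R := either(map(char, int), option(char)); substituting into the remaining equation gives: map(T, T) =?= map(option(either(map(char, int), option(char))), A).
Decompose map/2: T =?= option(either(map(char, int), option(char))),  T =?= A.
Bind T := option(either(map(char, int), option(char))); substituting into the remaining equation gives: option(either(map(char, int), option(char))) =?= A.
Bind A := option(either(map(char, int), option(char))).
MGU = { U := char, R := either(map(char, int), option(char)), T := option(either(map(char, int), option(char))), A := option(either(map(char, int), option(char))) }, so T := option(either(map(char, int), option(char))).

option(either(map(char, int), option(char)))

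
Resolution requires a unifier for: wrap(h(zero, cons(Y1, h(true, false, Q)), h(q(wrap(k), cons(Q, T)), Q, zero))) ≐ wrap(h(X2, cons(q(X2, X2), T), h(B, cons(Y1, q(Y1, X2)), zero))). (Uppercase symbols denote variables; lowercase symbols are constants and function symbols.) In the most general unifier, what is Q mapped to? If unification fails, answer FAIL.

Decompose wrap/1: h(zero, cons(Y1, h(true, false, Q)), h(q(wrap(k), cons(Q, T)), Q, zero)) ≐ h(X2, cons(q(X2, X2), T), h(B, cons(Y1, q(Y1, X2)), zero)).
Decompose h/3: zero ≐ X2,  cons(Y1, h(true, false, Q)) ≐ cons(q(X2, X2), T),  h(q(wrap(k), cons(Q, T)), Q, zero) ≐ h(B, cons(Y1, q(Y1, X2)), zero).
Bind X2 := zero; substituting into the remaining equations gives: cons(Y1, h(true, false, Q)) ≐ cons(q(zero, zero), T),  h(q(wrap(k), cons(Q, T)), Q, zero) ≐ h(B, cons(Y1, q(Y1, zero)), zero).
Decompose cons/2: Y1 ≐ q(zero, zero),  h(true, false, Q) ≐ T.
Bind Y1 := q(zero, zero); substituting into the one remaining equation that mentions Y1 gives: h(q(wrap(k), cons(Q, T)), Q, zero) ≐ h(B, cons(q(zero, zero), q(q(zero, zero), zero)), zero).
Bind T := h(true, false, Q); substituting into the remaining equation gives: h(q(wrap(k), cons(Q, h(true, false, Q))), Q, zero) ≐ h(B, cons(q(zero, zero), q(q(zero, zero), zero)), zero).
Decompose h/3: q(wrap(k), cons(Q, h(true, false, Q))) ≐ B,  Q ≐ cons(q(zero, zero), q(q(zero, zero), zero)),  zero ≐ zero.
Bind B := q(wrap(k), cons(Q, h(true, false, Q))); no other remaining equation mentions B.
Bind Q := cons(q(zero, zero), q(q(zero, zero), zero)); no other remaining equation mentions Q. Substituting into the earlier bindings gives T := h(true, false, cons(q(zero, zero), q(q(zero, zero), zero))), B := q(wrap(k), cons(cons(q(zero, zero), q(q(zero, zero), zero)), h(true, false, cons(q(zero, zero), q(q(zero, zero), zero))))).
Delete trivial equation zero ≐ zero.
MGU = { X2 ↦ zero, Y1 ↦ q(zero, zero), T ↦ h(true, false, cons(q(zero, zero), q(q(zero, zero), zero))), B ↦ q(wrap(k), cons(cons(q(zero, zero), q(q(zero, zero), zero)), h(true, false, cons(q(zero, zero), q(q(zero, zero), zero))))), Q ↦ cons(q(zero, zero), q(q(zero, zero), zero)) }, so Q ↦ cons(q(zero, zero), q(q(zero, zero), zero)).

cons(q(zero, zero), q(q(zero, zero), zero))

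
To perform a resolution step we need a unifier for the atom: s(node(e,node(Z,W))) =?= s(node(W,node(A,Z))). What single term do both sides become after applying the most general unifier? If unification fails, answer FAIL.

s(node(e,node(e,e)))

Decompose s/1: node(e,node(Z,W)) =?= node(W,node(A,Z)).
Decompose node/2: e =?= W,  node(Z,W) =?= node(A,Z).
Bind W := e; substituting into the remaining equation gives: node(Z,e) =?= node(A,Z).
Decompose node/2: Z =?= A,  e =?= Z.
Bind Z := A; substituting into the remaining equation gives: e =?= A.
Bind A := e. Substituting into the earlier binding gives Z := e.
Applying the MGU to either side gives s(node(e,node(e,e))).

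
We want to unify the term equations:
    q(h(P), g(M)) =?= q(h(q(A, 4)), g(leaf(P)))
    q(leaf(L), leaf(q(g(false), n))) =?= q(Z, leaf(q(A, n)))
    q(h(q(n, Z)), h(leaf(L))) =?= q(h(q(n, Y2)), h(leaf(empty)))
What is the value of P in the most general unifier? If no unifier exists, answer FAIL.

Decompose q/2: h(P) =?= h(q(A, 4)),  g(M) =?= g(leaf(P)).
Decompose h/1: P =?= q(A, 4).
Bind P := q(A, 4); substituting into the one remaining equation that mentions P gives: g(M) =?= g(leaf(q(A, 4))).
Decompose g/1: M =?= leaf(q(A, 4)).
Bind M := leaf(q(A, 4)); no other remaining equation mentions M.
Decompose q/2: leaf(L) =?= Z,  leaf(q(g(false), n)) =?= leaf(q(A, n)).
Bind Z := leaf(L); substituting into the one remaining equation that mentions Z gives: q(h(q(n, leaf(L))), h(leaf(L))) =?= q(h(q(n, Y2)), h(leaf(empty))).
Decompose leaf/1: q(g(false), n) =?= q(A, n).
Decompose q/2: g(false) =?= A,  n =?= n.
Bind A := g(false); no other remaining equation mentions A. Substituting into the earlier bindings gives P := q(g(false), 4), M := leaf(q(g(false), 4)).
Delete trivial equation n =?= n.
Decompose q/2: h(q(n, leaf(L))) =?= h(q(n, Y2)),  h(leaf(L)) =?= h(leaf(empty)).
Decompose h/1: q(n, leaf(L)) =?= q(n, Y2).
Decompose q/2: n =?= n,  leaf(L) =?= Y2.
Delete trivial equation n =?= n.
Bind Y2 := leaf(L); no other remaining equation mentions Y2.
Decompose h/1: leaf(L) =?= leaf(empty).
Decompose leaf/1: L =?= empty.
Bind L := empty. Substituting into the earlier bindings gives Z := leaf(empty), Y2 := leaf(empty).
MGU = { P ↦ q(g(false), 4), M ↦ leaf(q(g(false), 4)), Z ↦ leaf(empty), A ↦ g(false), Y2 ↦ leaf(empty), L ↦ empty }, so P ↦ q(g(false), 4).

q(g(false), 4)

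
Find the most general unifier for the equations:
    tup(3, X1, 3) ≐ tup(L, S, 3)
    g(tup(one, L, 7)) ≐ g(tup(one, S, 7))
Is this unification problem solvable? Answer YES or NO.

Decompose tup/3: 3 ≐ L,  X1 ≐ S,  3 ≐ 3.
Bind L := 3; substituting into the one remaining equation that mentions L gives: g(tup(one, 3, 7)) ≐ g(tup(one, S, 7)).
Bind X1 := S; no other remaining equation mentions X1.
Delete trivial equation 3 ≐ 3.
Decompose g/1: tup(one, 3, 7) ≐ tup(one, S, 7).
Decompose tup/3: one ≐ one,  3 ≐ S,  7 ≐ 7.
Delete trivial equation one ≐ one.
Bind S := 3; no other remaining equation mentions S. Substituting into the earlier binding gives X1 := 3.
Delete trivial equation 7 ≐ 7.
No equations remain and no clash or occurs-check failure arose, so a unifier exists.

YES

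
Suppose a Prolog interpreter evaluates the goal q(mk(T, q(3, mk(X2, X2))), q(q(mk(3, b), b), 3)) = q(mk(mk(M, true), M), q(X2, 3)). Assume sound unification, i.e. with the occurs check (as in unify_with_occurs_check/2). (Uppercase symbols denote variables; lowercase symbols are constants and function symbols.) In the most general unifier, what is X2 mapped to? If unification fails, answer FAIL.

Decompose q/2: mk(T, q(3, mk(X2, X2))) = mk(mk(M, true), M),  q(q(mk(3, b), b), 3) = q(X2, 3).
Decompose mk/2: T = mk(M, true),  q(3, mk(X2, X2)) = M.
Bind T := mk(M, true); no other remaining equation mentions T.
Bind M := q(3, mk(X2, X2)); no other remaining equation mentions M. Substituting into the earlier binding gives T := mk(q(3, mk(X2, X2)), true).
Decompose q/2: q(mk(3, b), b) = X2,  3 = 3.
Bind X2 := q(mk(3, b), b); no other remaining equation mentions X2. Substituting into the earlier bindings gives T := mk(q(3, mk(q(mk(3, b), b), q(mk(3, b), b))), true), M := q(3, mk(q(mk(3, b), b), q(mk(3, b), b))).
Delete trivial equation 3 = 3.
MGU = { T -> mk(q(3, mk(q(mk(3, b), b), q(mk(3, b), b))), true), M -> q(3, mk(q(mk(3, b), b), q(mk(3, b), b))), X2 -> q(mk(3, b), b) }, so X2 -> q(mk(3, b), b).

q(mk(3, b), b)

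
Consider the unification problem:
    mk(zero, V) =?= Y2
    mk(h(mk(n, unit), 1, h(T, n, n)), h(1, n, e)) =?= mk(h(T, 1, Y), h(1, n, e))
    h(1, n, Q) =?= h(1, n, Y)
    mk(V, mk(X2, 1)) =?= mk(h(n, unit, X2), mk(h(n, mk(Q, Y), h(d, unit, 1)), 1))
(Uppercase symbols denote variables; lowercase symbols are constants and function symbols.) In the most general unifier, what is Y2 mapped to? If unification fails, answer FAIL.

mk(zero, h(n, unit, h(n, mk(h(mk(n, unit), n, n), h(mk(n, unit), n, n)), h(d, unit, 1))))

Bind Y2 := mk(zero, V); no other remaining equation mentions Y2.
Decompose mk/2: h(mk(n, unit), 1, h(T, n, n)) =?= h(T, 1, Y),  h(1, n, e) =?= h(1, n, e).
Decompose h/3: mk(n, unit) =?= T,  1 =?= 1,  h(T, n, n) =?= Y.
Bind T := mk(n, unit); substituting into the one remaining equation that mentions T gives: h(mk(n, unit), n, n) =?= Y.
Delete trivial equation 1 =?= 1.
Bind Y := h(mk(n, unit), n, n); substituting into the 2 remaining equations that mention Y gives: h(1, n, Q) =?= h(1, n, h(mk(n, unit), n, n)),  mk(V, mk(X2, 1)) =?= mk(h(n, unit, X2), mk(h(n, mk(Q, h(mk(n, unit), n, n)), h(d, unit, 1)), 1)).
Delete trivial equation h(1, n, e) =?= h(1, n, e).
Decompose h/3: 1 =?= 1,  n =?= n,  Q =?= h(mk(n, unit), n, n).
Delete trivial equation 1 =?= 1.
Delete trivial equation n =?= n.
Bind Q := h(mk(n, unit), n, n); substituting into the remaining equation gives: mk(V, mk(X2, 1)) =?= mk(h(n, unit, X2), mk(h(n, mk(h(mk(n, unit), n, n), h(mk(n, unit), n, n)), h(d, unit, 1)), 1)).
Decompose mk/2: V =?= h(n, unit, X2),  mk(X2, 1) =?= mk(h(n, mk(h(mk(n, unit), n, n), h(mk(n, unit), n, n)), h(d, unit, 1)), 1).
Bind V := h(n, unit, X2); no other remaining equation mentions V. Substituting into the earlier binding gives Y2 := mk(zero, h(n, unit, X2)).
Decompose mk/2: X2 =?= h(n, mk(h(mk(n, unit), n, n), h(mk(n, unit), n, n)), h(d, unit, 1)),  1 =?= 1.
Bind X2 := h(n, mk(h(mk(n, unit), n, n), h(mk(n, unit), n, n)), h(d, unit, 1)); no other remaining equation mentions X2. Substituting into the earlier bindings gives Y2 := mk(zero, h(n, unit, h(n, mk(h(mk(n, unit), n, n), h(mk(n, unit), n, n)), h(d, unit, 1)))), V := h(n, unit, h(n, mk(h(mk(n, unit), n, n), h(mk(n, unit), n, n)), h(d, unit, 1))).
Delete trivial equation 1 =?= 1.
MGU = { Y2 -> mk(zero, h(n, unit, h(n, mk(h(mk(n, unit), n, n), h(mk(n, unit), n, n)), h(d, unit, 1)))), T -> mk(n, unit), Y -> h(mk(n, unit), n, n), Q -> h(mk(n, unit), n, n), V -> h(n, unit, h(n, mk(h(mk(n, unit), n, n), h(mk(n, unit), n, n)), h(d, unit, 1))), X2 -> h(n, mk(h(mk(n, unit), n, n), h(mk(n, unit), n, n)), h(d, unit, 1)) }, so Y2 -> mk(zero, h(n, unit, h(n, mk(h(mk(n, unit), n, n), h(mk(n, unit), n, n)), h(d, unit, 1)))).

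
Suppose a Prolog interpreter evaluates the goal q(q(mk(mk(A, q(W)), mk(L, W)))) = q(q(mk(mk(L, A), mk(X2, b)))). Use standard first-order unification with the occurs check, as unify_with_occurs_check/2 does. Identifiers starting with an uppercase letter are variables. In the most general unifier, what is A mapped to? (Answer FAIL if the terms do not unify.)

q(b)

Decompose q/1: q(mk(mk(A, q(W)), mk(L, W))) = q(mk(mk(L, A), mk(X2, b))).
Decompose q/1: mk(mk(A, q(W)), mk(L, W)) = mk(mk(L, A), mk(X2, b)).
Decompose mk/2: mk(A, q(W)) = mk(L, A),  mk(L, W) = mk(X2, b).
Decompose mk/2: A = L,  q(W) = A.
Bind A := L; substituting into the one remaining equation that mentions A gives: q(W) = L.
Bind L := q(W); substituting into the remaining equation gives: mk(q(W), W) = mk(X2, b). Substituting into the earlier binding gives A := q(W).
Decompose mk/2: q(W) = X2,  W = b.
Bind X2 := q(W); no other remaining equation mentions X2.
Bind W := b. Substituting into the earlier bindings gives A := q(b), L := q(b), X2 := q(b).
MGU = { A = q(b), L = q(b), X2 = q(b), W = b }, so A = q(b).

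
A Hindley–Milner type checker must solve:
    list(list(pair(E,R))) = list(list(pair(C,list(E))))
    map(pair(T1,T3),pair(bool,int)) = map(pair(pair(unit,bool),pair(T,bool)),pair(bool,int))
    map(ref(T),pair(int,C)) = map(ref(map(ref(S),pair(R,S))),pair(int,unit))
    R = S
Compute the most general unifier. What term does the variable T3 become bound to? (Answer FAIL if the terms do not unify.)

pair(map(ref(list(unit)),pair(list(unit),list(unit))),bool)

Decompose list/1: list(pair(E,R)) = list(pair(C,list(E))).
Decompose list/1: pair(E,R) = pair(C,list(E)).
Decompose pair/2: E = C,  R = list(E).
Bind E := C; substituting into the one remaining equation that mentions E gives: R = list(C).
Bind R := list(C); substituting into the 2 remaining equations that mention R gives: map(ref(T),pair(int,C)) = map(ref(map(ref(S),pair(list(C),S))),pair(int,unit)),  list(C) = S.
Decompose map/2: pair(T1,T3) = pair(pair(unit,bool),pair(T,bool)),  pair(bool,int) = pair(bool,int).
Decompose pair/2: T1 = pair(unit,bool),  T3 = pair(T,bool).
Bind T1 := pair(unit,bool); no other remaining equation mentions T1.
Bind T3 := pair(T,bool); no other remaining equation mentions T3.
Delete trivial equation pair(bool,int) = pair(bool,int).
Decompose map/2: ref(T) = ref(map(ref(S),pair(list(C),S))),  pair(int,C) = pair(int,unit).
Decompose ref/1: T = map(ref(S),pair(list(C),S)).
Bind T := map(ref(S),pair(list(C),S)); no other remaining equation mentions T. Substituting into the earlier binding gives T3 := pair(map(ref(S),pair(list(C),S)),bool).
Decompose pair/2: int = int,  C = unit.
Delete trivial equation int = int.
Bind C := unit; substituting into the remaining equation gives: list(unit) = S. Substituting into the earlier bindings gives E := unit, R := list(unit), T3 := pair(map(ref(S),pair(list(unit),S)),bool), T := map(ref(S),pair(list(unit),S)).
Bind S := list(unit). Substituting into the earlier bindings gives T3 := pair(map(ref(list(unit)),pair(list(unit),list(unit))),bool), T := map(ref(list(unit)),pair(list(unit),list(unit))).
MGU = { E -> unit, R -> list(unit), T1 -> pair(unit,bool), T3 -> pair(map(ref(list(unit)),pair(list(unit),list(unit))),bool), T -> map(ref(list(unit)),pair(list(unit),list(unit))), C -> unit, S -> list(unit) }, so T3 -> pair(map(ref(list(unit)),pair(list(unit),list(unit))),bool).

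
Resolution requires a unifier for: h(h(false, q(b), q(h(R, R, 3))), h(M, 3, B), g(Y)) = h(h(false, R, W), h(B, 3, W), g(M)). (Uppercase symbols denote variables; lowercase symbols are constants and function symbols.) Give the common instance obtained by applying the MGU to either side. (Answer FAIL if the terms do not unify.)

h(h(false, q(b), q(h(q(b), q(b), 3))), h(q(h(q(b), q(b), 3)), 3, q(h(q(b), q(b), 3))), g(q(h(q(b), q(b), 3))))

Decompose h/3: h(false, q(b), q(h(R, R, 3))) = h(false, R, W),  h(M, 3, B) = h(B, 3, W),  g(Y) = g(M).
Decompose h/3: false = false,  q(b) = R,  q(h(R, R, 3)) = W.
Delete trivial equation false = false.
Bind R := q(b); substituting into the one remaining equation that mentions R gives: q(h(q(b), q(b), 3)) = W.
Bind W := q(h(q(b), q(b), 3)); substituting into the one remaining equation that mentions W gives: h(M, 3, B) = h(B, 3, q(h(q(b), q(b), 3))).
Decompose h/3: M = B,  3 = 3,  B = q(h(q(b), q(b), 3)).
Bind M := B; substituting into the one remaining equation that mentions M gives: g(Y) = g(B).
Delete trivial equation 3 = 3.
Bind B := q(h(q(b), q(b), 3)); substituting into the remaining equation gives: g(Y) = g(q(h(q(b), q(b), 3))). Substituting into the earlier binding gives M := q(h(q(b), q(b), 3)).
Decompose g/1: Y = q(h(q(b), q(b), 3)).
Bind Y := q(h(q(b), q(b), 3)).
Applying the MGU to either side gives h(h(false, q(b), q(h(q(b), q(b), 3))), h(q(h(q(b), q(b), 3)), 3, q(h(q(b), q(b), 3))), g(q(h(q(b), q(b), 3)))).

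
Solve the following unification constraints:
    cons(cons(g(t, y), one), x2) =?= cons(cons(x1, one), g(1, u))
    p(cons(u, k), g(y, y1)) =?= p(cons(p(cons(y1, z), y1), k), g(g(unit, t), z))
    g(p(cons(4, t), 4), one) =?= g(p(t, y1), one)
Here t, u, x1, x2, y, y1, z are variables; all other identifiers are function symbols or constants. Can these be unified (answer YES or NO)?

Decompose cons/2: cons(g(t, y), one) =?= cons(x1, one),  x2 =?= g(1, u).
Decompose cons/2: g(t, y) =?= x1,  one =?= one.
Bind x1 := g(t, y); no other remaining equation mentions x1.
Delete trivial equation one =?= one.
Bind x2 := g(1, u); no other remaining equation mentions x2.
Decompose p/2: cons(u, k) =?= cons(p(cons(y1, z), y1), k),  g(y, y1) =?= g(g(unit, t), z).
Decompose cons/2: u =?= p(cons(y1, z), y1),  k =?= k.
Bind u := p(cons(y1, z), y1); no other remaining equation mentions u. Substituting into the earlier binding gives x2 := g(1, p(cons(y1, z), y1)).
Delete trivial equation k =?= k.
Decompose g/2: y =?= g(unit, t),  y1 =?= z.
Bind y := g(unit, t); no other remaining equation mentions y. Substituting into the earlier binding gives x1 := g(t, g(unit, t)).
Bind y1 := z; substituting into the remaining equation gives: g(p(cons(4, t), 4), one) =?= g(p(t, z), one). Substituting into the earlier bindings gives x2 := g(1, p(cons(z, z), z)), u := p(cons(z, z), z).
Decompose g/2: p(cons(4, t), 4) =?= p(t, z),  one =?= one.
Decompose p/2: cons(4, t) =?= t,  4 =?= z.
Occurs check fails: t occurs in cons(4, t); the equation t =?= cons(4, t) has no finite solution.

NO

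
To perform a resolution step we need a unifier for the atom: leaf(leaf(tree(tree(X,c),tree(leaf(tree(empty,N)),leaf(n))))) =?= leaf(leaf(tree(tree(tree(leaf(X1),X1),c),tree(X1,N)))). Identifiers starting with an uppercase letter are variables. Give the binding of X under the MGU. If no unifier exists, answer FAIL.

Decompose leaf/1: leaf(tree(tree(X,c),tree(leaf(tree(empty,N)),leaf(n)))) =?= leaf(tree(tree(tree(leaf(X1),X1),c),tree(X1,N))).
Decompose leaf/1: tree(tree(X,c),tree(leaf(tree(empty,N)),leaf(n))) =?= tree(tree(tree(leaf(X1),X1),c),tree(X1,N)).
Decompose tree/2: tree(X,c) =?= tree(tree(leaf(X1),X1),c),  tree(leaf(tree(empty,N)),leaf(n)) =?= tree(X1,N).
Decompose tree/2: X =?= tree(leaf(X1),X1),  c =?= c.
Bind X := tree(leaf(X1),X1); no other remaining equation mentions X.
Delete trivial equation c =?= c.
Decompose tree/2: leaf(tree(empty,N)) =?= X1,  leaf(n) =?= N.
Bind X1 := leaf(tree(empty,N)); no other remaining equation mentions X1. Substituting into the earlier binding gives X := tree(leaf(leaf(tree(empty,N))),leaf(tree(empty,N))).
Bind N := leaf(n). Substituting into the earlier bindings gives X := tree(leaf(leaf(tree(empty,leaf(n)))),leaf(tree(empty,leaf(n)))), X1 := leaf(tree(empty,leaf(n))).
MGU = { X ↦ tree(leaf(leaf(tree(empty,leaf(n)))),leaf(tree(empty,leaf(n)))), X1 ↦ leaf(tree(empty,leaf(n))), N ↦ leaf(n) }, so X ↦ tree(leaf(leaf(tree(empty,leaf(n)))),leaf(tree(empty,leaf(n)))).

tree(leaf(leaf(tree(empty,leaf(n)))),leaf(tree(empty,leaf(n))))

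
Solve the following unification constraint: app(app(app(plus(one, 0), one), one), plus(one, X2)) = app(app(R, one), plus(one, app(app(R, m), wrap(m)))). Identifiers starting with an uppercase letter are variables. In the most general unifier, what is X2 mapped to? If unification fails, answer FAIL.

Decompose app/2: app(app(plus(one, 0), one), one) = app(R, one),  plus(one, X2) = plus(one, app(app(R, m), wrap(m))).
Decompose app/2: app(plus(one, 0), one) = R,  one = one.
Bind R := app(plus(one, 0), one); substituting into the one remaining equation that mentions R gives: plus(one, X2) = plus(one, app(app(app(plus(one, 0), one), m), wrap(m))).
Delete trivial equation one = one.
Decompose plus/2: one = one,  X2 = app(app(app(plus(one, 0), one), m), wrap(m)).
Delete trivial equation one = one.
Bind X2 := app(app(app(plus(one, 0), one), m), wrap(m)).
MGU = { R ↦ app(plus(one, 0), one), X2 ↦ app(app(app(plus(one, 0), one), m), wrap(m)) }, so X2 ↦ app(app(app(plus(one, 0), one), m), wrap(m)).

app(app(app(plus(one, 0), one), m), wrap(m))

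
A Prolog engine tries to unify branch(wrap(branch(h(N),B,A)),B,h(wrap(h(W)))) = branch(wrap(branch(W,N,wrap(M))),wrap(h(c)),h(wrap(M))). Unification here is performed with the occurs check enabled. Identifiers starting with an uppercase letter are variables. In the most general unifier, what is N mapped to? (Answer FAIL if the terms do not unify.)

Decompose branch/3: wrap(branch(h(N),B,A)) = wrap(branch(W,N,wrap(M))),  B = wrap(h(c)),  h(wrap(h(W))) = h(wrap(M)).
Decompose wrap/1: branch(h(N),B,A) = branch(W,N,wrap(M)).
Decompose branch/3: h(N) = W,  B = N,  A = wrap(M).
Bind W := h(N); substituting into the one remaining equation that mentions W gives: h(wrap(h(h(N)))) = h(wrap(M)).
Bind B := N; substituting into the one remaining equation that mentions B gives: N = wrap(h(c)).
Bind A := wrap(M); no other remaining equation mentions A.
Bind N := wrap(h(c)); substituting into the remaining equation gives: h(wrap(h(h(wrap(h(c)))))) = h(wrap(M)). Substituting into the earlier bindings gives W := h(wrap(h(c))), B := wrap(h(c)).
Decompose h/1: wrap(h(h(wrap(h(c))))) = wrap(M).
Decompose wrap/1: h(h(wrap(h(c)))) = M.
Bind M := h(h(wrap(h(c)))). Substituting into the earlier binding gives A := wrap(h(h(wrap(h(c))))).
MGU = { W = h(wrap(h(c))), B = wrap(h(c)), A = wrap(h(h(wrap(h(c))))), N = wrap(h(c)), M = h(h(wrap(h(c)))) }, so N = wrap(h(c)).

wrap(h(c))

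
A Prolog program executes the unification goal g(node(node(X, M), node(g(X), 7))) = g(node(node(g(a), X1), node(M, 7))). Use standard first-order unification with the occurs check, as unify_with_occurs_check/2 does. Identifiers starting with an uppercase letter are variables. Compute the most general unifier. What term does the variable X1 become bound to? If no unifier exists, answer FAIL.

Decompose g/1: node(node(X, M), node(g(X), 7)) = node(node(g(a), X1), node(M, 7)).
Decompose node/2: node(X, M) = node(g(a), X1),  node(g(X), 7) = node(M, 7).
Decompose node/2: X = g(a),  M = X1.
Bind X := g(a); substituting into the one remaining equation that mentions X gives: node(g(g(a)), 7) = node(M, 7).
Bind M := X1; substituting into the remaining equation gives: node(g(g(a)), 7) = node(X1, 7).
Decompose node/2: g(g(a)) = X1,  7 = 7.
Bind X1 := g(g(a)); no other remaining equation mentions X1. Substituting into the earlier binding gives M := g(g(a)).
Delete trivial equation 7 = 7.
MGU = { X -> g(a), M -> g(g(a)), X1 -> g(g(a)) }, so X1 -> g(g(a)).

g(g(a))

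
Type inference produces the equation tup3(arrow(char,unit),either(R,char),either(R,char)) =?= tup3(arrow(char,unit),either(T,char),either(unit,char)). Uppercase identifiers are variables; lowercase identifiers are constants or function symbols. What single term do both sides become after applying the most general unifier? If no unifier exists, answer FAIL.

Decompose tup3/3: arrow(char,unit) =?= arrow(char,unit),  either(R,char) =?= either(T,char),  either(R,char) =?= either(unit,char).
Delete trivial equation arrow(char,unit) =?= arrow(char,unit).
Decompose either/2: R =?= T,  char =?= char.
Bind R := T; substituting into the one remaining equation that mentions R gives: either(T,char) =?= either(unit,char).
Delete trivial equation char =?= char.
Decompose either/2: T =?= unit,  char =?= char.
Bind T := unit; no other remaining equation mentions T. Substituting into the earlier binding gives R := unit.
Delete trivial equation char =?= char.
Applying the MGU to either side gives tup3(arrow(char,unit),either(unit,char),either(unit,char)).

tup3(arrow(char,unit),either(unit,char),either(unit,char))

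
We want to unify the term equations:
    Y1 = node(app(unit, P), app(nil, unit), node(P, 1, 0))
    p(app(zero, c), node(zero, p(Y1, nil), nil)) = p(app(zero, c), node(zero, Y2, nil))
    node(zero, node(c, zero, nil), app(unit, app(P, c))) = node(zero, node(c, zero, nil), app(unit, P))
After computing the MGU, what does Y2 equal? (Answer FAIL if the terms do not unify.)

Bind Y1 := node(app(unit, P), app(nil, unit), node(P, 1, 0)); substituting into the one remaining equation that mentions Y1 gives: p(app(zero, c), node(zero, p(node(app(unit, P), app(nil, unit), node(P, 1, 0)), nil), nil)) = p(app(zero, c), node(zero, Y2, nil)).
Decompose p/2: app(zero, c) = app(zero, c),  node(zero, p(node(app(unit, P), app(nil, unit), node(P, 1, 0)), nil), nil) = node(zero, Y2, nil).
Delete trivial equation app(zero, c) = app(zero, c).
Decompose node/3: zero = zero,  p(node(app(unit, P), app(nil, unit), node(P, 1, 0)), nil) = Y2,  nil = nil.
Delete trivial equation zero = zero.
Bind Y2 := p(node(app(unit, P), app(nil, unit), node(P, 1, 0)), nil); no other remaining equation mentions Y2.
Delete trivial equation nil = nil.
Decompose node/3: zero = zero,  node(c, zero, nil) = node(c, zero, nil),  app(unit, app(P, c)) = app(unit, P).
Delete trivial equation zero = zero.
Delete trivial equation node(c, zero, nil) = node(c, zero, nil).
Decompose app/2: unit = unit,  app(P, c) = P.
Delete trivial equation unit = unit.
Occurs check fails: P occurs in app(P, c); the equation P = app(P, c) has no finite solution.

FAIL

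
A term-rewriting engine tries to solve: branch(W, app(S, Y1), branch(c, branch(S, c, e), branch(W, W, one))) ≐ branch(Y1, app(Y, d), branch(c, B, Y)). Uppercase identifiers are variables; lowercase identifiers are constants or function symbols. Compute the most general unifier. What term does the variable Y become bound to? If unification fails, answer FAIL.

Decompose branch/3: W ≐ Y1,  app(S, Y1) ≐ app(Y, d),  branch(c, branch(S, c, e), branch(W, W, one)) ≐ branch(c, B, Y).
Bind W := Y1; substituting into the one remaining equation that mentions W gives: branch(c, branch(S, c, e), branch(Y1, Y1, one)) ≐ branch(c, B, Y).
Decompose app/2: S ≐ Y,  Y1 ≐ d.
Bind S := Y; substituting into the one remaining equation that mentions S gives: branch(c, branch(Y, c, e), branch(Y1, Y1, one)) ≐ branch(c, B, Y).
Bind Y1 := d; substituting into the remaining equation gives: branch(c, branch(Y, c, e), branch(d, d, one)) ≐ branch(c, B, Y). Substituting into the earlier binding gives W := d.
Decompose branch/3: c ≐ c,  branch(Y, c, e) ≐ B,  branch(d, d, one) ≐ Y.
Delete trivial equation c ≐ c.
Bind B := branch(Y, c, e); no other remaining equation mentions B.
Bind Y := branch(d, d, one). Substituting into the earlier bindings gives S := branch(d, d, one), B := branch(branch(d, d, one), c, e).
MGU = { W -> d, S -> branch(d, d, one), Y1 -> d, B -> branch(branch(d, d, one), c, e), Y -> branch(d, d, one) }, so Y -> branch(d, d, one).

branch(d, d, one)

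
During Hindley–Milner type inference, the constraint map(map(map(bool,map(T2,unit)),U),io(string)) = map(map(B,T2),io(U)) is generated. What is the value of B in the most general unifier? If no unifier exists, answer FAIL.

Decompose map/2: map(map(bool,map(T2,unit)),U) = map(B,T2),  io(string) = io(U).
Decompose map/2: map(bool,map(T2,unit)) = B,  U = T2.
Bind B := map(bool,map(T2,unit)); no other remaining equation mentions B.
Bind U := T2; substituting into the remaining equation gives: io(string) = io(T2).
Decompose io/1: string = T2.
Bind T2 := string. Substituting into the earlier bindings gives B := map(bool,map(string,unit)), U := string.
MGU = { B -> map(bool,map(string,unit)), U -> string, T2 -> string }, so B -> map(bool,map(string,unit)).

map(bool,map(string,unit))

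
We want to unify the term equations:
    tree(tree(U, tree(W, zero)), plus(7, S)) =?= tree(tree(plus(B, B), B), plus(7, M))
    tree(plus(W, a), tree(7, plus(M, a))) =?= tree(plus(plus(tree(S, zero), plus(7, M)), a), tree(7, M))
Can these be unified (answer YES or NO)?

NO

Decompose tree/2: tree(U, tree(W, zero)) =?= tree(plus(B, B), B),  plus(7, S) =?= plus(7, M).
Decompose tree/2: U =?= plus(B, B),  tree(W, zero) =?= B.
Bind U := plus(B, B); no other remaining equation mentions U.
Bind B := tree(W, zero); no other remaining equation mentions B. Substituting into the earlier binding gives U := plus(tree(W, zero), tree(W, zero)).
Decompose plus/2: 7 =?= 7,  S =?= M.
Delete trivial equation 7 =?= 7.
Bind S := M; substituting into the remaining equation gives: tree(plus(W, a), tree(7, plus(M, a))) =?= tree(plus(plus(tree(M, zero), plus(7, M)), a), tree(7, M)).
Decompose tree/2: plus(W, a) =?= plus(plus(tree(M, zero), plus(7, M)), a),  tree(7, plus(M, a)) =?= tree(7, M).
Decompose plus/2: W =?= plus(tree(M, zero), plus(7, M)),  a =?= a.
Bind W := plus(tree(M, zero), plus(7, M)); no other remaining equation mentions W. Substituting into the earlier bindings gives U := plus(tree(plus(tree(M, zero), plus(7, M)), zero), tree(plus(tree(M, zero), plus(7, M)), zero)), B := tree(plus(tree(M, zero), plus(7, M)), zero).
Delete trivial equation a =?= a.
Decompose tree/2: 7 =?= 7,  plus(M, a) =?= M.
Delete trivial equation 7 =?= 7.
Occurs check fails: M occurs in plus(M, a); the equation M =?= plus(M, a) has no finite solution.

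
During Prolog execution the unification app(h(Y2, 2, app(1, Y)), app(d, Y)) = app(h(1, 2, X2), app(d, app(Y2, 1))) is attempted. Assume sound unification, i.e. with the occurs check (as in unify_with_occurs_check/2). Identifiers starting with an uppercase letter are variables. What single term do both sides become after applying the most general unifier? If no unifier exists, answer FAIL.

app(h(1, 2, app(1, app(1, 1))), app(d, app(1, 1)))

Decompose app/2: h(Y2, 2, app(1, Y)) = h(1, 2, X2),  app(d, Y) = app(d, app(Y2, 1)).
Decompose h/3: Y2 = 1,  2 = 2,  app(1, Y) = X2.
Bind Y2 := 1; substituting into the one remaining equation that mentions Y2 gives: app(d, Y) = app(d, app(1, 1)).
Delete trivial equation 2 = 2.
Bind X2 := app(1, Y); no other remaining equation mentions X2.
Decompose app/2: d = d,  Y = app(1, 1).
Delete trivial equation d = d.
Bind Y := app(1, 1). Substituting into the earlier binding gives X2 := app(1, app(1, 1)).
Applying the MGU to either side gives app(h(1, 2, app(1, app(1, 1))), app(d, app(1, 1))).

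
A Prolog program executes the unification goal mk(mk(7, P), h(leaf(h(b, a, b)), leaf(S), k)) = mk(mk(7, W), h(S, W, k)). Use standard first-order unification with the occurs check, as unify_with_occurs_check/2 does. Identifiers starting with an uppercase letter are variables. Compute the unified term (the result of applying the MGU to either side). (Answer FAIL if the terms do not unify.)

mk(mk(7, leaf(leaf(h(b, a, b)))), h(leaf(h(b, a, b)), leaf(leaf(h(b, a, b))), k))

Decompose mk/2: mk(7, P) = mk(7, W),  h(leaf(h(b, a, b)), leaf(S), k) = h(S, W, k).
Decompose mk/2: 7 = 7,  P = W.
Delete trivial equation 7 = 7.
Bind P := W; no other remaining equation mentions P.
Decompose h/3: leaf(h(b, a, b)) = S,  leaf(S) = W,  k = k.
Bind S := leaf(h(b, a, b)); substituting into the one remaining equation that mentions S gives: leaf(leaf(h(b, a, b))) = W.
Bind W := leaf(leaf(h(b, a, b))); no other remaining equation mentions W. Substituting into the earlier binding gives P := leaf(leaf(h(b, a, b))).
Delete trivial equation k = k.
Applying the MGU to either side gives mk(mk(7, leaf(leaf(h(b, a, b)))), h(leaf(h(b, a, b)), leaf(leaf(h(b, a, b))), k)).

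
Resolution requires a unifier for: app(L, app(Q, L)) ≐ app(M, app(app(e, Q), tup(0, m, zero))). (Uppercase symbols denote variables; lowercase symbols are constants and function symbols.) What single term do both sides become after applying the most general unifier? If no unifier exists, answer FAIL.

Decompose app/2: L ≐ M,  app(Q, L) ≐ app(app(e, Q), tup(0, m, zero)).
Bind L := M; substituting into the remaining equation gives: app(Q, M) ≐ app(app(e, Q), tup(0, m, zero)).
Decompose app/2: Q ≐ app(e, Q),  M ≐ tup(0, m, zero).
Occurs check fails: Q occurs in app(e, Q); the equation Q ≐ app(e, Q) has no finite solution.

FAIL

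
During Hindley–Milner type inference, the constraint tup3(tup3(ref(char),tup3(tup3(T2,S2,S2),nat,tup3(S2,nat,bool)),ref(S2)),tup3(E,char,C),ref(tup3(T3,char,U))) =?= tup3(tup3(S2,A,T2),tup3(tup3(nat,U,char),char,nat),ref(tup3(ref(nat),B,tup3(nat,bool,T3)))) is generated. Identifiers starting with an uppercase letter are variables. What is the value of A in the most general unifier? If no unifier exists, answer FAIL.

tup3(tup3(ref(ref(char)),ref(char),ref(char)),nat,tup3(ref(char),nat,bool))

Decompose tup3/3: tup3(ref(char),tup3(tup3(T2,S2,S2),nat,tup3(S2,nat,bool)),ref(S2)) =?= tup3(S2,A,T2),  tup3(E,char,C) =?= tup3(tup3(nat,U,char),char,nat),  ref(tup3(T3,char,U)) =?= ref(tup3(ref(nat),B,tup3(nat,bool,T3))).
Decompose tup3/3: ref(char) =?= S2,  tup3(tup3(T2,S2,S2),nat,tup3(S2,nat,bool)) =?= A,  ref(S2) =?= T2.
Bind S2 := ref(char); substituting into the 2 remaining equations that mention S2 gives: tup3(tup3(T2,ref(char),ref(char)),nat,tup3(ref(char),nat,bool)) =?= A,  ref(ref(char)) =?= T2.
Bind A := tup3(tup3(T2,ref(char),ref(char)),nat,tup3(ref(char),nat,bool)); no other remaining equation mentions A.
Bind T2 := ref(ref(char)); no other remaining equation mentions T2. Substituting into the earlier binding gives A := tup3(tup3(ref(ref(char)),ref(char),ref(char)),nat,tup3(ref(char),nat,bool)).
Decompose tup3/3: E =?= tup3(nat,U,char),  char =?= char,  C =?= nat.
Bind E := tup3(nat,U,char); no other remaining equation mentions E.
Delete trivial equation char =?= char.
Bind C := nat; no other remaining equation mentions C.
Decompose ref/1: tup3(T3,char,U) =?= tup3(ref(nat),B,tup3(nat,bool,T3)).
Decompose tup3/3: T3 =?= ref(nat),  char =?= B,  U =?= tup3(nat,bool,T3).
Bind T3 := ref(nat); substituting into the one remaining equation that mentions T3 gives: U =?= tup3(nat,bool,ref(nat)).
Bind B := char; no other remaining equation mentions B.
Bind U := tup3(nat,bool,ref(nat)). Substituting into the earlier binding gives E := tup3(nat,tup3(nat,bool,ref(nat)),char).
MGU = { S2 := ref(char), A := tup3(tup3(ref(ref(char)),ref(char),ref(char)),nat,tup3(ref(char),nat,bool)), T2 := ref(ref(char)), E := tup3(nat,tup3(nat,bool,ref(nat)),char), C := nat, T3 := ref(nat), B := char, U := tup3(nat,bool,ref(nat)) }, so A := tup3(tup3(ref(ref(char)),ref(char),ref(char)),nat,tup3(ref(char),nat,bool)).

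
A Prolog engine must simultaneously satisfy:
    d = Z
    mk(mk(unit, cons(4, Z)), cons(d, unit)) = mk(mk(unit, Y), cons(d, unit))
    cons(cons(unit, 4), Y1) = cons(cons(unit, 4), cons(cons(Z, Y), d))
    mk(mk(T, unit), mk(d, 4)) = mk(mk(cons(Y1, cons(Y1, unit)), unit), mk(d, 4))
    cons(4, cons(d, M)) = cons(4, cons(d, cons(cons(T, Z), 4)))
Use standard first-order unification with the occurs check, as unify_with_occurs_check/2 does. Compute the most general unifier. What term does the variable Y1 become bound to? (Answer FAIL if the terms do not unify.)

Bind Z := d; substituting into the 3 remaining equations that mention Z gives: mk(mk(unit, cons(4, d)), cons(d, unit)) = mk(mk(unit, Y), cons(d, unit)),  cons(cons(unit, 4), Y1) = cons(cons(unit, 4), cons(cons(d, Y), d)),  cons(4, cons(d, M)) = cons(4, cons(d, cons(cons(T, d), 4))).
Decompose mk/2: mk(unit, cons(4, d)) = mk(unit, Y),  cons(d, unit) = cons(d, unit).
Decompose mk/2: unit = unit,  cons(4, d) = Y.
Delete trivial equation unit = unit.
Bind Y := cons(4, d); substituting into the one remaining equation that mentions Y gives: cons(cons(unit, 4), Y1) = cons(cons(unit, 4), cons(cons(d, cons(4, d)), d)).
Delete trivial equation cons(d, unit) = cons(d, unit).
Decompose cons/2: cons(unit, 4) = cons(unit, 4),  Y1 = cons(cons(d, cons(4, d)), d).
Delete trivial equation cons(unit, 4) = cons(unit, 4).
Bind Y1 := cons(cons(d, cons(4, d)), d); substituting into the one remaining equation that mentions Y1 gives: mk(mk(T, unit), mk(d, 4)) = mk(mk(cons(cons(cons(d, cons(4, d)), d), cons(cons(cons(d, cons(4, d)), d), unit)), unit), mk(d, 4)).
Decompose mk/2: mk(T, unit) = mk(cons(cons(cons(d, cons(4, d)), d), cons(cons(cons(d, cons(4, d)), d), unit)), unit),  mk(d, 4) = mk(d, 4).
Decompose mk/2: T = cons(cons(cons(d, cons(4, d)), d), cons(cons(cons(d, cons(4, d)), d), unit)),  unit = unit.
Bind T := cons(cons(cons(d, cons(4, d)), d), cons(cons(cons(d, cons(4, d)), d), unit)); substituting into the one remaining equation that mentions T gives: cons(4, cons(d, M)) = cons(4, cons(d, cons(cons(cons(cons(cons(d, cons(4, d)), d), cons(cons(cons(d, cons(4, d)), d), unit)), d), 4))).
Delete trivial equation unit = unit.
Delete trivial equation mk(d, 4) = mk(d, 4).
Decompose cons/2: 4 = 4,  cons(d, M) = cons(d, cons(cons(cons(cons(cons(d, cons(4, d)), d), cons(cons(cons(d, cons(4, d)), d), unit)), d), 4)).
Delete trivial equation 4 = 4.
Decompose cons/2: d = d,  M = cons(cons(cons(cons(cons(d, cons(4, d)), d), cons(cons(cons(d, cons(4, d)), d), unit)), d), 4).
Delete trivial equation d = d.
Bind M := cons(cons(cons(cons(cons(d, cons(4, d)), d), cons(cons(cons(d, cons(4, d)), d), unit)), d), 4).
MGU = { Z -> d, Y -> cons(4, d), Y1 -> cons(cons(d, cons(4, d)), d), T -> cons(cons(cons(d, cons(4, d)), d), cons(cons(cons(d, cons(4, d)), d), unit)), M -> cons(cons(cons(cons(cons(d, cons(4, d)), d), cons(cons(cons(d, cons(4, d)), d), unit)), d), 4) }, so Y1 -> cons(cons(d, cons(4, d)), d).

cons(cons(d, cons(4, d)), d)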